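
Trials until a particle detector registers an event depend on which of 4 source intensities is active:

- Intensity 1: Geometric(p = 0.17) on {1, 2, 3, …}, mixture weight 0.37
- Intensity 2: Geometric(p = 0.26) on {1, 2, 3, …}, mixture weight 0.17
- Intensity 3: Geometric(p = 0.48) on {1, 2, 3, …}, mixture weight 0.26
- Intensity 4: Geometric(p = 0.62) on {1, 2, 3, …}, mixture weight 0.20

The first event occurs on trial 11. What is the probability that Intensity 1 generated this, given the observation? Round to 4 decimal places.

Posterior ∝ prior × likelihood, so P(k | x) ∝ P(Z=k) f_k(x); normalise over all components.
Geometric probabilities:
  p_1 = 0.17·(1−0.17)^10 = 0.17·0.15516 = 0.0263773
  p_2 = 0.26·(1−0.26)^10 = 0.26·0.0492399 = 0.0128024
  p_3 = 0.48·(1−0.48)^10 = 0.48·0.00144555 = 0.000693865
  p_4 = 0.62·(1−0.62)^10 = 0.62·6.27821e-05 = 3.89249e-05
Weight by the priors:
  P(Z=1)·p_1 = 0.37 × 0.0263773 = 0.00975959
  P(Z=2)·p_2 = 0.17 × 0.0128024 = 0.0021764
  P(Z=3)·p_3 = 0.26 × 0.000693865 = 0.000180405
  P(Z=4)·p_4 = 0.20 × 3.89249e-05 = 7.78498e-06
Denominator: 0.00975959 + 0.0021764 + 0.000180405 + 7.78498e-06 = 0.0121242
So the posterior for Intensity 1 is 0.00975959 / 0.0121242 ≈ 0.8050.

0.8050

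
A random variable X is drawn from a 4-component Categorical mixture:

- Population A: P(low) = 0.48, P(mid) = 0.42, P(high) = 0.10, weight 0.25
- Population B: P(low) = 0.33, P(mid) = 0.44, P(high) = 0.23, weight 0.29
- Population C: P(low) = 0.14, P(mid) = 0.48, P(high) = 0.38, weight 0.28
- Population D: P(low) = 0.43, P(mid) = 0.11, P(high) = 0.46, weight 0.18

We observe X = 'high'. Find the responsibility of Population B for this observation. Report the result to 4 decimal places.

P(component k | x) = P(Z=k)·f_k(x) / marginal(x), where marginal(x) = Σ_j P(Z=j)·f_j(x).
Evaluate each component's likelihood at the observed value:
  p_A = P(high | comp) = 0.10
  p_B = P(high | comp) = 0.23
  p_C = P(high | comp) = 0.38
  p_D = P(high | comp) = 0.46
Prior × likelihood for each component:
  P(Z=A)·p_A = 0.25 × 0.1 = 0.025
  P(Z=B)·p_B = 0.29 × 0.23 = 0.0667
  P(Z=C)·p_C = 0.28 × 0.38 = 0.1064
  P(Z=D)·p_D = 0.18 × 0.46 = 0.0828
Normaliser: 0.025 + 0.0667 + 0.1064 + 0.0828 = 0.2809
Responsibility of Population B: 0.0667 / 0.2809 ≈ 0.2375

0.2375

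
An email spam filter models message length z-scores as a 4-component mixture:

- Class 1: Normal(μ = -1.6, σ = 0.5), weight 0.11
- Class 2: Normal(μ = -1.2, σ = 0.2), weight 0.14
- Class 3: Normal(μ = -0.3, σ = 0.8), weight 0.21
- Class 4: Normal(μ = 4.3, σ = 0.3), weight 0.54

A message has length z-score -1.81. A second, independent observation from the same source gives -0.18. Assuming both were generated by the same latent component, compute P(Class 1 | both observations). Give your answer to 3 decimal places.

Posterior ∝ prior × likelihood, so P(k | x) ∝ π_k f_k(x); normalise over all components.
Since both observations come from the same component, the likelihood for component k is f_k(x₁)·f_k(x₂).
  L_1 = [(1/(0.5·√(2π)))·exp(−(-1.81−-1.6)²/(2·0.5²)) = 0.797885·exp(-0.08820) = 0.730525] × [0.0141422] = 0.0103312
  L_2 = [(1/(0.2·√(2π)))·exp(−(-1.81−-1.2)²/(2·0.2²)) = 1.994711·exp(-4.65125) = 0.0190488] × [4.48622e-06] = 8.54571e-08
  L_3 = [(1/(0.8·√(2π)))·exp(−(-1.81−-0.3)²/(2·0.8²)) = 0.498678·exp(-1.78133) = 0.0839845] × [0.493099] = 0.0414127
  L_4 = [(1/(0.3·√(2π)))·exp(−(-1.81−4.3)²/(2·0.3²)) = 1.329808·exp(-207.40056) = 1.12427e-90] × [5.00022e-49] = 5.62161e-139
Weight by the priors:
  π_1·L_1 = 0.11 × 0.0103312 = 0.00113644
  π_2·L_2 = 0.14 × 8.54571e-08 = 1.1964e-08
  π_3·L_3 = 0.21 × 0.0414127 = 0.00869666
  π_4·L_4 = 0.54 × 5.62161e-139 = 3.03567e-139
Denominator: 0.00113644 + 1.1964e-08 + 0.00869666 + 3.03567e-139 = 0.00983311
P(Class 1 | x₁, x₂) ≈ 0.116

0.116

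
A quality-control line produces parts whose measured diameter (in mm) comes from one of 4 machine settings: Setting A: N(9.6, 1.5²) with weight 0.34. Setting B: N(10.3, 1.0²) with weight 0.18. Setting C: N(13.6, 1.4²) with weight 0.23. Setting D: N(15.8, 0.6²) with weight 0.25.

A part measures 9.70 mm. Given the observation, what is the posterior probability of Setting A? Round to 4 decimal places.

0.5953

P(component k | x) = π_k·f_k(x) / marginal(x), where marginal(x) = Σ_j π_j·f_j(x).
Normal densities:
  L_A = 0.265371
  L_B = 0.333225
  L_C = 0.00588403
  L_D = 2.38879e-23
Unnormalised posteriors:
  π_A·L_A = 0.34 × 0.265371 = 0.0902262
  π_B·L_B = 0.18 × 0.333225 = 0.0599804
  π_C·L_C = 0.23 × 0.00588403 = 0.00135333
  π_D·L_D = 0.25 × 2.38879e-23 = 5.97199e-24
Denominator: 0.0902262 + 0.0599804 + 0.00135333 + 5.97199e-24 = 0.15156
So the posterior for Setting A is 0.0902262 / 0.15156 ≈ 0.5953.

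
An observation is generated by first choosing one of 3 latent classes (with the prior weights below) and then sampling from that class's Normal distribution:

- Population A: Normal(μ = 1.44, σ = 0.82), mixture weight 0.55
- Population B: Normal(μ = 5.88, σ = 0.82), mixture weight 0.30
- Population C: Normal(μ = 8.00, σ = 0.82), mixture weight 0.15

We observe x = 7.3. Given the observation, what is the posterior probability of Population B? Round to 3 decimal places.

The responsibility of component k is π_k f_k(x) divided by Σ_j π_j f_j(x).
Evaluate each component's likelihood at the observed value:
  L_A = (1/(0.82·√(2π)))·exp(−(7.3−1.44)²/(2·0.82²)) = 0.486515·exp(-25.53510) = 3.9568e-12
  L_B = (1/(0.82·√(2π)))·exp(−(7.3−5.88)²/(2·0.82²)) = 0.486515·exp(-1.49941) = 0.108621
  L_C = (1/(0.82·√(2π)))·exp(−(7.3−8.00)²/(2·0.82²)) = 0.486515·exp(-0.36437) = 0.337951
Prior × likelihood for each component:
  π_A·L_A = 0.55 × 3.9568e-12 = 2.17624e-12
  π_B·L_B = 0.30 × 0.108621 = 0.0325862
  π_C·L_C = 0.15 × 0.337951 = 0.0506927
Denominator: 2.17624e-12 + 0.0325862 + 0.0506927 = 0.0832789
So the posterior for Population B is 0.0325862 / 0.0832789 ≈ 0.391.

0.391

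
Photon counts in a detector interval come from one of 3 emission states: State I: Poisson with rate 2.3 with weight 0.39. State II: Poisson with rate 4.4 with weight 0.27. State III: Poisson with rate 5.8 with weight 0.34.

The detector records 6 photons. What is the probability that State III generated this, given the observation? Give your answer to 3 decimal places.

0.568

By Bayes' theorem, P(k | x) = π_k f_k(x) / Σ_j π_j f_j(x).
Evaluate each component's likelihood at the observed value:
  L_I = 0.0206138
  L_II = 0.123734
  L_III = 0.160076
Weight by the priors:
  π_I·L_I = 0.39 × 0.0206138 = 0.00803937
  π_II·L_II = 0.27 × 0.123734 = 0.0334081
  π_III·L_III = 0.34 × 0.160076 = 0.054426
Denominator: 0.00803937 + 0.0334081 + 0.054426 = 0.0958734
Responsibility of State III: 0.054426 / 0.0958734 ≈ 0.568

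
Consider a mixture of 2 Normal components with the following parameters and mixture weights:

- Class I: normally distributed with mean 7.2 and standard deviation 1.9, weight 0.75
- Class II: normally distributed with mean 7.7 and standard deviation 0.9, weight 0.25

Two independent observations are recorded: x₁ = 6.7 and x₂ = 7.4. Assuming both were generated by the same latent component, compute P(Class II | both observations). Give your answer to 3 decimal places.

Posterior ∝ prior × likelihood, so P(k | x) ∝ π_k f_k(x); normalise over all components.
Since both observations come from the same component, the likelihood for component k is f_k(x₁)·f_k(x₂).
  p_I = [(1/(1.9·√(2π)))·exp(−(6.7−7.2)²/(2·1.9²)) = 0.209970·exp(-0.03463) = 0.202824] × [0.20881] = 0.0423515
  p_II = [(1/(0.9·√(2π)))·exp(−(6.7−7.7)²/(2·0.9²)) = 0.443269·exp(-0.61728) = 0.239103] × [0.419315] = 0.100259
Multiply by the mixture weights:
  π_I·p_I = 0.75 × 0.0423515 = 0.0317636
  π_II·p_II = 0.25 × 0.100259 = 0.0250648
Normaliser: 0.0317636 + 0.0250648 = 0.0568285
So the posterior for Class II is 0.0250648 / 0.0568285 ≈ 0.441.

0.441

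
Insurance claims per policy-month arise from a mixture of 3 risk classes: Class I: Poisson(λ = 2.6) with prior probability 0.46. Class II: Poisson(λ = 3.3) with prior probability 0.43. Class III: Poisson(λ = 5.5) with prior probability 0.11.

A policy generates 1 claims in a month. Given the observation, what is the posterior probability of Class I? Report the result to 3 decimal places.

P(component k | x) = w_k·f_k(x) / marginal(x), where marginal(x) = Σ_j w_j·f_j(x).
Poisson probabilities:
  f_I = 0.193111
  f_II = 0.121714
  f_III = 0.0224772
Weight by the priors:
  w_I·f_I = 0.46 × 0.193111 = 0.0888312
  w_II·f_II = 0.43 × 0.121714 = 0.0523372
  w_III·f_III = 0.11 × 0.0224772 = 0.0024725
Denominator: 0.0888312 + 0.0523372 + 0.0024725 = 0.143641
So the posterior for Class I is 0.0888312 / 0.143641 ≈ 0.618.

0.618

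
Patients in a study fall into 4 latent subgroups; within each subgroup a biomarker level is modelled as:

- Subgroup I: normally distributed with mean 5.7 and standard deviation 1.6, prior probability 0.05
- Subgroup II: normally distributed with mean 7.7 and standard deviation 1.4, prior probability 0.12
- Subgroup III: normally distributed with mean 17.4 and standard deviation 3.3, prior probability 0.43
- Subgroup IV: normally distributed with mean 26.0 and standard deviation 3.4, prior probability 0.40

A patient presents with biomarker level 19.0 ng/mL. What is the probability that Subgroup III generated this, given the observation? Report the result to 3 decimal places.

0.891

Apply Bayes' rule: the posterior for each component is proportional to its prior times its likelihood at x.
Evaluate each component's likelihood at the observed value:
  p_I = (1/(1.6·√(2π)))·exp(−(19.0−5.7)²/(2·1.6²)) = 0.249339·exp(-34.54883) = 2.46845e-16
  p_II = (1/(1.4·√(2π)))·exp(−(19.0−7.7)²/(2·1.4²)) = 0.284959·exp(-32.57398) = 2.03274e-15
  p_III = (1/(3.3·√(2π)))·exp(−(19.0−17.4)²/(2·3.3²)) = 0.120892·exp(-0.11754) = 0.107485
  p_IV = (1/(3.4·√(2π)))·exp(−(19.0−26.0)²/(2·3.4²)) = 0.117336·exp(-2.11938) = 0.0140928
Weight by the priors:
  P(Z=I)·p_I = 0.05 × 2.46845e-16 = 1.23423e-17
  P(Z=II)·p_II = 0.12 × 2.03274e-15 = 2.43929e-16
  P(Z=III)·p_III = 0.43 × 0.107485 = 0.0462187
  P(Z=IV)·p_IV = 0.40 × 0.0140928 = 0.00563712
Evidence: 1.23423e-17 + 2.43929e-16 + 0.0462187 + 0.00563712 = 0.0518559
P(Subgroup III | the observation) = 0.0462187 / 0.0518559 ≈ 0.891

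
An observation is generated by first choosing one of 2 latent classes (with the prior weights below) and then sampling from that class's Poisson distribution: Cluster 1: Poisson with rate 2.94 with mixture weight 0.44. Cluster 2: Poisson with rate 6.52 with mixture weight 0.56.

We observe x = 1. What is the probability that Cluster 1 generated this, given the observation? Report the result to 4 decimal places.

0.9271

P(component k | x) = w_k·f_k(x) / marginal(x), where marginal(x) = Σ_j w_j·f_j(x).
Component likelihoods at x = 1:
  f_1 = 0.155425
  f_2 = 0.00960832
Prior × likelihood for each component:
  w_1·f_1 = 0.44 × 0.155425 = 0.0683871
  w_2·f_2 = 0.56 × 0.00960832 = 0.00538066
Denominator: 0.0683871 + 0.00538066 = 0.0737678
So the posterior for Cluster 1 is 0.0683871 / 0.0737678 ≈ 0.9271.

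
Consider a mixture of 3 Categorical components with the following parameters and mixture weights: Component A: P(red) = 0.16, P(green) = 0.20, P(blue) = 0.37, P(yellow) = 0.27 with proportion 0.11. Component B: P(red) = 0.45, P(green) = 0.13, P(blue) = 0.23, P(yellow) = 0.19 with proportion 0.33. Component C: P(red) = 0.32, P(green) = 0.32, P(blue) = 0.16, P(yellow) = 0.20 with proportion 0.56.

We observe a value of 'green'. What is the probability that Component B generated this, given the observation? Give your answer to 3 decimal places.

0.176

The responsibility of component k is π_k f_k(x) divided by Σ_j π_j f_j(x).
Categorical probabilities:
  L_A = P(green | comp) = 0.20
  L_B = P(green | comp) = 0.13
  L_C = P(green | comp) = 0.32
Prior × likelihood for each component:
  π_A·L_A = 0.11 × 0.2 = 0.022
  π_B·L_B = 0.33 × 0.13 = 0.0429
  π_C·L_C = 0.56 × 0.32 = 0.1792
Denominator: 0.022 + 0.0429 + 0.1792 = 0.2441
Responsibility of Component B: 0.0429 / 0.2441 ≈ 0.176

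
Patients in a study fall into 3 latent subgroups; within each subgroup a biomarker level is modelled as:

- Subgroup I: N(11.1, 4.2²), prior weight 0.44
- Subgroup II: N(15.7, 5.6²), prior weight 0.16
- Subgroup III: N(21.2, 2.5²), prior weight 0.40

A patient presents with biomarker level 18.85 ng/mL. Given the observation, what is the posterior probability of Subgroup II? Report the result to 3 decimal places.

P(component k | x) = w_k·f_k(x) / marginal(x), where marginal(x) = Σ_j w_j·f_j(x).
Normal densities:
  L_I = 0.0173099
  L_II = 0.0608156
  L_III = 0.102589
Multiply by the mixture weights:
  w_I·L_I = 0.44 × 0.0173099 = 0.00761637
  w_II·L_II = 0.16 × 0.0608156 = 0.0097305
  w_III·L_III = 0.40 × 0.102589 = 0.0410354
Marginal: 0.00761637 + 0.0097305 + 0.0410354 = 0.0583823
P(Subgroup II | x) ≈ 0.167

0.167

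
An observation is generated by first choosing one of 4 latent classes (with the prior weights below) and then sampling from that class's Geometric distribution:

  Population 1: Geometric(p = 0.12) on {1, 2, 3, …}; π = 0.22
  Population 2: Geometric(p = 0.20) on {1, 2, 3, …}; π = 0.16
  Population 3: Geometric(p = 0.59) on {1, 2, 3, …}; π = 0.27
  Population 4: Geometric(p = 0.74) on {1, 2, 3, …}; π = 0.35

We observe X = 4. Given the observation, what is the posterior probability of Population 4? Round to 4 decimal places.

0.0912

Posterior ∝ prior × likelihood, so P(k | x) ∝ π_k f_k(x); normalise over all components.
Geometric probabilities:
  f_1 = 0.0817766
  f_2 = 0.1024
  f_3 = 0.0406634
  f_4 = 0.0130062
Weight by the priors:
  π_1·f_1 = 0.22 × 0.0817766 = 0.0179909
  π_2·f_2 = 0.16 × 0.1024 = 0.016384
  π_3·f_3 = 0.27 × 0.0406634 = 0.0109791
  π_4·f_4 = 0.35 × 0.0130062 = 0.00455218
Denominator: 0.0179909 + 0.016384 + 0.0109791 + 0.00455218 = 0.0499062
Responsibility of Population 4: 0.00455218 / 0.0499062 ≈ 0.0912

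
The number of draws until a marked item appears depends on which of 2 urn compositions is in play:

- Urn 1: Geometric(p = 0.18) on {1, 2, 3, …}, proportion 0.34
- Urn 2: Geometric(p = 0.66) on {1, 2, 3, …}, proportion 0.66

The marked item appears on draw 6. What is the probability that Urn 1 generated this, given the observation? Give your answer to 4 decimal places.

0.9198

By Bayes' theorem, P(k | x) = w_k f_k(x) / Σ_j w_j f_j(x).
Evaluate each component's likelihood at the observed value:
  p_1 = 0.18·(1−0.18)^5 = 0.18·0.37074 = 0.0667332
  p_2 = 0.66·(1−0.66)^5 = 0.66·0.00454354 = 0.00299874
Weight by the priors:
  w_1·p_1 = 0.34 × 0.0667332 = 0.0226893
  w_2·p_2 = 0.66 × 0.00299874 = 0.00197917
Denominator: 0.0226893 + 0.00197917 = 0.0246684
Responsibility of Urn 1: 0.0226893 / 0.0246684 ≈ 0.9198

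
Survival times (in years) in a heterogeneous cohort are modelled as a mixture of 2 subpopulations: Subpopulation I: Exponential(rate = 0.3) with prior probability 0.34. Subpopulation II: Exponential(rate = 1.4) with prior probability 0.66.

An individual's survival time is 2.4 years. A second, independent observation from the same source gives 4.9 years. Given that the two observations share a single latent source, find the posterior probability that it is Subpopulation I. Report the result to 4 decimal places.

Posterior ∝ prior × likelihood, so P(k | x) ∝ π_k f_k(x); normalise over all components.
Since both observations come from the same component, the likelihood for component k is f_k(x₁)·f_k(x₂).
  p_I = [0.3·e^(−0.3·2.4) = 0.3·e^(−0.7200) = 0.146026] × [0.0689776] = 0.0100725
  p_II = [1.4·e^(−1.4·2.4) = 1.4·e^(−3.3600) = 0.0486294] × [0.00146848] = 7.14112e-05
Weight by the priors:
  π_I·p_I = 0.34 × 0.0100725 = 0.00342465
  π_II·p_II = 0.66 × 7.14112e-05 = 4.71314e-05
Sum: 0.00342465 + 4.71314e-05 = 0.00347178
Responsibility of Subpopulation I: 0.00342465 / 0.00347178 ≈ 0.9864

0.9864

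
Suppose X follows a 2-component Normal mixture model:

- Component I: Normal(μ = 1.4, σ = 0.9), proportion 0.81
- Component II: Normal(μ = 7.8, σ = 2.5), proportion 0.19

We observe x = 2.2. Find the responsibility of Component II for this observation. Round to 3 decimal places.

By Bayes' theorem, P(k | x) = w_k f_k(x) / Σ_j w_j f_j(x).
Normal densities:
  f_I = (1/(0.9·√(2π)))·exp(−(2.2−1.4)²/(2·0.9²)) = 0.443269·exp(-0.39506) = 0.298603
  f_II = (1/(2.5·√(2π)))·exp(−(2.2−7.8)²/(2·2.5²)) = 0.159577·exp(-2.50880) = 0.0129841
Prior × likelihood for each component:
  w_I·f_I = 0.81 × 0.298603 = 0.241869
  w_II·f_II = 0.19 × 0.0129841 = 0.00246698
Evidence: 0.241869 + 0.00246698 = 0.244336
So the posterior for Component II is 0.00246698 / 0.244336 ≈ 0.010.

0.010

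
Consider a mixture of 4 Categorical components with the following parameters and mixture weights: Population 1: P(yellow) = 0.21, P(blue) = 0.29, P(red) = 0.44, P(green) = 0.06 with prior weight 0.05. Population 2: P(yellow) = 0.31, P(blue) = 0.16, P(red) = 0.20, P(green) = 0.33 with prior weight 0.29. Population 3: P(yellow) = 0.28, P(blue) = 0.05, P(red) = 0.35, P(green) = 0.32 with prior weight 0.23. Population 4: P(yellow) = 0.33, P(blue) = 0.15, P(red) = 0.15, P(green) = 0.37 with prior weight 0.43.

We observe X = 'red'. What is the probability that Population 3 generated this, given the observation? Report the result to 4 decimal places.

The responsibility of component k is w_k f_k(x) divided by Σ_j w_j f_j(x).
Categorical probabilities:
  p_1 = 0.44
  p_2 = 0.2
  p_3 = 0.35
  p_4 = 0.15
Prior × likelihood for each component:
  w_1·p_1 = 0.05 × 0.44 = 0.022
  w_2·p_2 = 0.29 × 0.2 = 0.058
  w_3·p_3 = 0.23 × 0.35 = 0.0805
  w_4·p_4 = 0.43 × 0.15 = 0.0645
Denominator: 0.022 + 0.058 + 0.0805 + 0.0645 = 0.225
P(Population 3 | the observation) = 0.0805 / 0.225 ≈ 0.3578

0.3578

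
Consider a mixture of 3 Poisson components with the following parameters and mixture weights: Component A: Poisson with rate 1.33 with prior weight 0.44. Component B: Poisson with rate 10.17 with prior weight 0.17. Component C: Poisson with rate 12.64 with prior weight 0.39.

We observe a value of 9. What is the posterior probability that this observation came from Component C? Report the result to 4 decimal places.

The responsibility of component k is π_k f_k(x) divided by Σ_j π_j f_j(x).
Component likelihoods at x = 9:
  L_A = e^(−1.33)·1.33^9/9! = 9.49052e-06
  L_B = e^(−10.17)·10.17^9/9! = 0.122843
  L_C = e^(−12.64)·12.64^9/9! = 0.0735323
Unnormalised posteriors:
  π_A·L_A = 0.44 × 9.49052e-06 = 4.17583e-06
  π_B·L_B = 0.17 × 0.122843 = 0.0208833
  π_C·L_C = 0.39 × 0.0735323 = 0.0286776
Normaliser: 4.17583e-06 + 0.0208833 + 0.0286776 = 0.0495651
Responsibility of Component C: 0.0286776 / 0.0495651 ≈ 0.5786

0.5786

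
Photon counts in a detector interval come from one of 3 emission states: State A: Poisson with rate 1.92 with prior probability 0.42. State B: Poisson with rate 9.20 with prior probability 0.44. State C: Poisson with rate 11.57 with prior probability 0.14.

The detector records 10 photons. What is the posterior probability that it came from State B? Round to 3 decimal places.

0.772

P(component k | x) = w_k·f_k(x) / marginal(x), where marginal(x) = Σ_j w_j·f_j(x).
Poisson probabilities:
  f_A = e^(−1.92)·1.92^10/10! = 2.75045e-05
  f_B = e^(−9.20)·9.20^10/10! = 0.12095
  f_C = e^(−11.57)·11.57^10/10! = 0.111888
Multiply by the mixture weights:
  w_A·f_A = 0.42 × 2.75045e-05 = 1.15519e-05
  w_B·f_B = 0.44 × 0.12095 = 0.053218
  w_C·f_C = 0.14 × 0.111888 = 0.0156643
Normaliser: 1.15519e-05 + 0.053218 + 0.0156643 = 0.0688939
Responsibility of State B: 0.053218 / 0.0688939 ≈ 0.772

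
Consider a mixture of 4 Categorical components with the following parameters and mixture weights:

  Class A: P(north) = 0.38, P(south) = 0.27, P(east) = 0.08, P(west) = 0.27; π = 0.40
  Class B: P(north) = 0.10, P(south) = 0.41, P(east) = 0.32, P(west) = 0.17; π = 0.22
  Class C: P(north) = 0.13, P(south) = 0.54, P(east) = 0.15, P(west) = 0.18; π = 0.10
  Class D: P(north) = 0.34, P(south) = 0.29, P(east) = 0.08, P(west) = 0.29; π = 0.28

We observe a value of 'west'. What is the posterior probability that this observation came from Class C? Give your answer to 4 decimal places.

0.0736

By Bayes' theorem, P(k | x) = P(Z=k) f_k(x) / Σ_j P(Z=j) f_j(x).
Evaluate each component's likelihood at the observed value:
  L_A = P(west | comp) = 0.27
  L_B = P(west | comp) = 0.17
  L_C = P(west | comp) = 0.18
  L_D = P(west | comp) = 0.29
Multiply by the mixture weights:
  P(Z=A)·L_A = 0.40 × 0.27 = 0.108
  P(Z=B)·L_B = 0.22 × 0.17 = 0.0374
  P(Z=C)·L_C = 0.10 × 0.18 = 0.018
  P(Z=D)·L_D = 0.28 × 0.29 = 0.0812
Evidence: 0.108 + 0.0374 + 0.018 + 0.0812 = 0.2446
Responsibility of Class C: 0.018 / 0.2446 ≈ 0.0736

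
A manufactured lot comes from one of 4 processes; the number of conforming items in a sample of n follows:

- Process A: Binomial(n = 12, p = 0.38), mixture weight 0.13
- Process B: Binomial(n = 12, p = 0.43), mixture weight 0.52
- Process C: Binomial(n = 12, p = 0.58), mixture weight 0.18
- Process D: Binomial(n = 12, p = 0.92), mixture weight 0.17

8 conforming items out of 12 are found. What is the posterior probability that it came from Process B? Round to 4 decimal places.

P(component k | x) = P(Z=k)·f_k(x) / marginal(x), where marginal(x) = Σ_j P(Z=j)·f_j(x).
Evaluate each component's likelihood at the observed value:
  L_A = 0.031801
  L_B = 0.0610734
  L_C = 0.197254
  L_D = 0.0104056
Prior × likelihood for each component:
  P(Z=A)·L_A = 0.13 × 0.031801 = 0.00413413
  P(Z=B)·L_B = 0.52 × 0.0610734 = 0.0317582
  P(Z=C)·L_C = 0.18 × 0.197254 = 0.0355058
  P(Z=D)·L_D = 0.17 × 0.0104056 = 0.00176895
Marginal: 0.00413413 + 0.0317582 + 0.0355058 + 0.00176895 = 0.073167
So the posterior for Process B is 0.0317582 / 0.073167 ≈ 0.4341.

0.4341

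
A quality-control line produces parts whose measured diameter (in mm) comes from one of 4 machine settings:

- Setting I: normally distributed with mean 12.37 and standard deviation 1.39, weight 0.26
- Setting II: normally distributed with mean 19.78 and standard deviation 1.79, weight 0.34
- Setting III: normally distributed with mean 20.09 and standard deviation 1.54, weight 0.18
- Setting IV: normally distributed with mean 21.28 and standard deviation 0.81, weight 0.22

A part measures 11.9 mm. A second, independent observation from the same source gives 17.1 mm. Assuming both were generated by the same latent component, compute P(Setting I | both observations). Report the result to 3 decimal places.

0.994

Apply Bayes' rule: the posterior for each component is proportional to its prior times its likelihood at x.
Since both observations come from the same component, the likelihood for component k is f_k(x₁)·f_k(x₂).
  L_I = [(1/(1.39·√(2π)))·exp(−(11.9−12.37)²/(2·1.39²)) = 0.287009·exp(-0.05717) = 0.271062] × [0.000877854] = 0.000237953
  L_II = [(1/(1.79·√(2π)))·exp(−(11.9−19.78)²/(2·1.79²)) = 0.222873·exp(-9.68983) = 1.3798e-05] × [0.0726597] = 1.00256e-06
  L_III = [(1/(1.54·√(2π)))·exp(−(11.9−20.09)²/(2·1.54²)) = 0.259053·exp(-14.14153) = 1.86983e-07] × [0.0393387] = 7.35566e-09
  L_IV = [(1/(0.81·√(2π)))·exp(−(11.9−21.28)²/(2·0.81²)) = 0.492521·exp(-67.05106) = 3.73697e-30] × [8.12162e-07] = 3.03503e-36
Multiply by the mixture weights:
  P(Z=I)·L_I = 0.26 × 0.000237953 = 6.18677e-05
  P(Z=II)·L_II = 0.34 × 1.00256e-06 = 3.40869e-07
  P(Z=III)·L_III = 0.18 × 7.35566e-09 = 1.32402e-09
  P(Z=IV)·L_IV = 0.22 × 3.03503e-36 = 6.67706e-37
Normaliser: 6.18677e-05 + 3.40869e-07 + 1.32402e-09 + 6.67706e-37 = 6.22099e-05
So the posterior for Setting I is 6.18677e-05 / 6.22099e-05 ≈ 0.994.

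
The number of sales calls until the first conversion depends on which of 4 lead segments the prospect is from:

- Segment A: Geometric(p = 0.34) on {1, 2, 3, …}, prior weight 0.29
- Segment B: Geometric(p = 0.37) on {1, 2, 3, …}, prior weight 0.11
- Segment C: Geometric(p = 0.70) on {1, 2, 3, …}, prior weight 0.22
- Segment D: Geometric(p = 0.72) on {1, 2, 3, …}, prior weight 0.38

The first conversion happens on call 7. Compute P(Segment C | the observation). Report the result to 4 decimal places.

0.0103

By Bayes' theorem, P(k | x) = π_k f_k(x) / Σ_j π_j f_j(x).
Geometric probabilities:
  L_A = 0.0281023
  L_B = 0.0231337
  L_C = 0.0005103
  L_D = 0.000346961
Multiply by the mixture weights:
  π_A·L_A = 0.29 × 0.0281023 = 0.00814968
  π_B·L_B = 0.11 × 0.0231337 = 0.00254471
  π_C·L_C = 0.22 × 0.0005103 = 0.000112266
  π_D·L_D = 0.38 × 0.000346961 = 0.000131845
Marginal: 0.00814968 + 0.00254471 + 0.000112266 + 0.000131845 = 0.0109385
Responsibility of Segment C: 0.000112266 / 0.0109385 ≈ 0.0103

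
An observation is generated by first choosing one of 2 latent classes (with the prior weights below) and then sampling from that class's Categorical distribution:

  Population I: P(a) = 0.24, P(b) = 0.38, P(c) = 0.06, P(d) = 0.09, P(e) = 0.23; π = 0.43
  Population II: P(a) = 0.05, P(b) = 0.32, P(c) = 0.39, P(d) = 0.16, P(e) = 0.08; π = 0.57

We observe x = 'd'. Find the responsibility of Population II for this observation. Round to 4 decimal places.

The responsibility of component k is π_k f_k(x) divided by Σ_j π_j f_j(x).
Categorical probabilities:
  f_I = P(d | comp) = 0.09
  f_II = P(d | comp) = 0.16
Weight by the priors:
  π_I·f_I = 0.43 × 0.09 = 0.0387
  π_II·f_II = 0.57 × 0.16 = 0.0912
Marginal: 0.0387 + 0.0912 = 0.1299
So the posterior for Population II is 0.0912 / 0.1299 ≈ 0.7021.

0.7021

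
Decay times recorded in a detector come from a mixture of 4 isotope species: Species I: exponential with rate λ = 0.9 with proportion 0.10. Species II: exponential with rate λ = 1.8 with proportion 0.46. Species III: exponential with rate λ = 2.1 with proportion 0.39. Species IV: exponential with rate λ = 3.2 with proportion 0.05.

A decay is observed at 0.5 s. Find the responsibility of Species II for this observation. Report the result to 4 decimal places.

By Bayes' theorem, P(k | x) = π_k f_k(x) / Σ_j π_j f_j(x).
Component likelihoods at x = 0.5 s:
  p_I = 0.9·e^(−0.9·0.5) = 0.9·e^(−0.4500) = 0.573865
  p_II = 1.8·e^(−1.8·0.5) = 1.8·e^(−0.9000) = 0.731825
  p_III = 2.1·e^(−2.1·0.5) = 2.1·e^(−1.0500) = 0.734869
  p_IV = 3.2·e^(−3.2·0.5) = 3.2·e^(−1.6000) = 0.646069
Multiply by the mixture weights:
  π_I·p_I = 0.10 × 0.573865 = 0.0573865
  π_II·p_II = 0.46 × 0.731825 = 0.33664
  π_III·p_III = 0.39 × 0.734869 = 0.286599
  π_IV·p_IV = 0.05 × 0.646069 = 0.0323034
Marginal: 0.0573865 + 0.33664 + 0.286599 + 0.0323034 = 0.712929
P(Species II | 0.5 s) ≈ 0.4722

0.4722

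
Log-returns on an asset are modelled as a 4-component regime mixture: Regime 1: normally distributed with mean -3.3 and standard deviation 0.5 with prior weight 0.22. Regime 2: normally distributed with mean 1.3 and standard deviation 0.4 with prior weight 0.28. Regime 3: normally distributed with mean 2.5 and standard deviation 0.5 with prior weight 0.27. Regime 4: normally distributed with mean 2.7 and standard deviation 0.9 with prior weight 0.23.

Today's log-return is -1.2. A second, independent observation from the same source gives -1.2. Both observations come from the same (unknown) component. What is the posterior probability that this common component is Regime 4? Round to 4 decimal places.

0.0937

P(component k | x) = π_k·f_k(x) / marginal(x), where marginal(x) = Σ_j π_j·f_j(x).
Since both observations come from the same component, the likelihood for component k is f_k(x₁)·f_k(x₂).
  p_1 = [(1/(0.5·√(2π)))·exp(−(-1.2−-3.3)²/(2·0.5²)) = 0.797885·exp(-8.82000) = 0.000117886] × [0.000117886] = 1.38971e-08
  p_2 = [(1/(0.4·√(2π)))·exp(−(-1.2−1.3)²/(2·0.4²)) = 0.997356·exp(-19.53125) = 3.285e-09] × [3.285e-09] = 1.07913e-17
  p_3 = [(1/(0.5·√(2π)))·exp(−(-1.2−2.5)²/(2·0.5²)) = 0.797885·exp(-27.38000) = 1.02555e-12] × [1.02555e-12] = 1.05175e-24
  p_4 = [(1/(0.9·√(2π)))·exp(−(-1.2−2.7)²/(2·0.9²)) = 0.443269·exp(-9.38889) = 3.70787e-05] × [3.70787e-05] = 1.37483e-09
Multiply by the mixture weights:
  π_1·p_1 = 0.22 × 1.38971e-08 = 3.05737e-09
  π_2·p_2 = 0.28 × 1.07913e-17 = 3.02155e-18
  π_3·p_3 = 0.27 × 1.05175e-24 = 2.83974e-25
  π_4·p_4 = 0.23 × 1.37483e-09 = 3.16212e-10
Marginal: 3.05737e-09 + 3.02155e-18 + 2.83974e-25 + 3.16212e-10 = 3.37358e-09
So the posterior for Regime 4 is 3.16212e-10 / 3.37358e-09 ≈ 0.0937.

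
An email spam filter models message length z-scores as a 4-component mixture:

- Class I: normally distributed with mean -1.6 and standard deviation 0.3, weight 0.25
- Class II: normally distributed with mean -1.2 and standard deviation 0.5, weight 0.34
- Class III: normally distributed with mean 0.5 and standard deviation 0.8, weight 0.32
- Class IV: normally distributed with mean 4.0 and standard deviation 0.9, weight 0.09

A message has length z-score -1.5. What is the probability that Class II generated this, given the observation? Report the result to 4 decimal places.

0.4134

Apply Bayes' rule: the posterior for each component is proportional to its prior times its likelihood at x.
Component likelihoods at x = -1.5:
  L_I = 1.25794
  L_II = 0.666449
  L_III = 0.0219104
  L_IV = 3.44474e-09
Prior × likelihood for each component:
  P(Z=I)·L_I = 0.25 × 1.25794 = 0.314486
  P(Z=II)·L_II = 0.34 × 0.666449 = 0.226593
  P(Z=III)·L_III = 0.32 × 0.0219104 = 0.00701132
  P(Z=IV)·L_IV = 0.09 × 3.44474e-09 = 3.10027e-10
Marginal: 0.314486 + 0.226593 + 0.00701132 + 3.10027e-10 = 0.54809
P(Class II | data) ≈ 0.4134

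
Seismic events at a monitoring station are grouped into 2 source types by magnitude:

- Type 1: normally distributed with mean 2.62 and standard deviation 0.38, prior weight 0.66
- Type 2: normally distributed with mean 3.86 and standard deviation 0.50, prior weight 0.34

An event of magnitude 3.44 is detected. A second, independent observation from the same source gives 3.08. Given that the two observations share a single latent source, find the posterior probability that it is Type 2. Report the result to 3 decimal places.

Apply Bayes' rule: the posterior for each component is proportional to its prior times its likelihood at x.
Since both observations come from the same component, the likelihood for component k is f_k(x₁)·f_k(x₂).
  p_1 = [(1/(0.38·√(2π)))·exp(−(3.44−2.62)²/(2·0.38²)) = 1.049848·exp(-2.32825) = 0.102324] × [0.504574] = 0.0516301
  p_2 = [(1/(0.50·√(2π)))·exp(−(3.44−3.86)²/(2·0.50²)) = 0.797885·exp(-0.35280) = 0.560688] × [0.236315] = 0.132499
Unnormalised posteriors:
  P(Z=1)·p_1 = 0.66 × 0.0516301 = 0.0340759
  P(Z=2)·p_2 = 0.34 × 0.132499 = 0.0450495
Sum: 0.0340759 + 0.0450495 = 0.0791254
P(Type 2 | x) = 0.0450495 / 0.0791254 ≈ 0.569

0.569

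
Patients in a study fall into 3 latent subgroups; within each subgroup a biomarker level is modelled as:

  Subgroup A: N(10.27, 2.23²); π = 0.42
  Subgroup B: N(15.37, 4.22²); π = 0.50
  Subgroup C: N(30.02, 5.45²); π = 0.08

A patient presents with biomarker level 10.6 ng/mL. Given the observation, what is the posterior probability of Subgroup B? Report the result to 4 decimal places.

By Bayes' theorem, P(k | x) = P(Z=k) f_k(x) / Σ_j P(Z=j) f_j(x).
Component likelihoods at x = 10.6 ng/mL:
  f_A = (1/(2.23·√(2π)))·exp(−(10.6−10.27)²/(2·2.23²)) = 0.178898·exp(-0.01095) = 0.17695
  f_B = (1/(4.22·√(2π)))·exp(−(10.6−15.37)²/(2·4.22²)) = 0.094536·exp(-0.63882) = 0.0499068
  f_C = (1/(5.45·√(2π)))·exp(−(10.6−30.02)²/(2·5.45²)) = 0.073200·exp(-6.34856) = 0.000128046
Weight by the priors:
  P(Z=A)·f_A = 0.42 × 0.17695 = 0.0743189
  P(Z=B)·f_B = 0.50 × 0.0499068 = 0.0249534
  P(Z=C)·f_C = 0.08 × 0.000128046 = 1.02437e-05
Denominator: 0.0743189 + 0.0249534 + 1.02437e-05 = 0.0992825
P(Subgroup B | the observation) = 0.0249534 / 0.0992825 ≈ 0.2513

0.2513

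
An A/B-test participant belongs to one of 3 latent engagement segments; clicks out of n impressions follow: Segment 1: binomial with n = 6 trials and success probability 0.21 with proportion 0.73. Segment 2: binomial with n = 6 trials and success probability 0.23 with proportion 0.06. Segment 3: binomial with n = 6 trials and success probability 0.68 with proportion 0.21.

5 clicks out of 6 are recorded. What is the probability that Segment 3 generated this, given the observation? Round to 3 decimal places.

Apply Bayes' rule: the posterior for each component is proportional to its prior times its likelihood at x.
Evaluate each component's likelihood at the observed value:
  p_1 = 0.00193586
  p_2 = 0.00297359
  p_3 = 0.279155
Multiply by the mixture weights:
  π_1·p_1 = 0.73 × 0.00193586 = 0.00141318
  π_2·p_2 = 0.06 × 0.00297359 = 0.000178415
  π_3·p_3 = 0.21 × 0.279155 = 0.0586226
Marginal: 0.00141318 + 0.000178415 + 0.0586226 = 0.0602142
So the posterior for Segment 3 is 0.0586226 / 0.0602142 ≈ 0.974.

0.974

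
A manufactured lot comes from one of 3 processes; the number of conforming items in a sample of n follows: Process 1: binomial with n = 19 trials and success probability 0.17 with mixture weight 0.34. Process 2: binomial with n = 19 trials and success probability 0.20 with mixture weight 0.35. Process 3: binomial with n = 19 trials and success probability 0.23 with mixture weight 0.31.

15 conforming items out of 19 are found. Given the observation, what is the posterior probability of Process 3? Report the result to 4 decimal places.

Apply Bayes' rule: the posterior for each component is proportional to its prior times its likelihood at x.
Binomial probabilities:
  p_1 = 5.26538e-09
  p_2 = 5.20228e-08
  p_3 = 3.63299e-07
Prior × likelihood for each component:
  w_1·p_1 = 0.34 × 5.26538e-09 = 1.79023e-09
  w_2·p_2 = 0.35 × 5.20228e-08 = 1.8208e-08
  w_3·p_3 = 0.31 × 3.63299e-07 = 1.12623e-07
Denominator: 1.79023e-09 + 1.8208e-08 + 1.12623e-07 = 1.32621e-07
So the posterior for Process 3 is 1.12623e-07 / 1.32621e-07 ≈ 0.8492.

0.8492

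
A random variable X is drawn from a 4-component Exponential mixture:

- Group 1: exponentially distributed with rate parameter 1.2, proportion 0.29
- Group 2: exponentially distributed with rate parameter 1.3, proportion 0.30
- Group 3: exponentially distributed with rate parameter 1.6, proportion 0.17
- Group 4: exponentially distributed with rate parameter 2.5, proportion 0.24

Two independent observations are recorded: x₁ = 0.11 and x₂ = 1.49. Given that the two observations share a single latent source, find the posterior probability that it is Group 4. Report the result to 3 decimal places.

0.148

Apply Bayes' rule: the posterior for each component is proportional to its prior times its likelihood at x.
Since both observations come from the same component, the likelihood for component k is f_k(x₁)·f_k(x₂).
  L_1 = [1.2·e^(−1.2·0.11) = 1.2·e^(−0.1320) = 1.05161] × [0.200753] = 0.211114
  L_2 = [1.3·e^(−1.3·0.11) = 1.3·e^(−0.1430) = 1.12678] × [0.187376] = 0.211132
  L_3 = [1.6·e^(−1.6·0.11) = 1.6·e^(−0.1760) = 1.34179] × [0.14749] = 0.1979
  L_4 = [2.5·e^(−2.5·0.11) = 2.5·e^(−0.2750) = 1.89893] × [0.0602828] = 0.114473
Multiply by the mixture weights:
  w_1·L_1 = 0.29 × 0.211114 = 0.0612231
  w_2·L_2 = 0.30 × 0.211132 = 0.0633396
  w_3·L_3 = 0.17 × 0.1979 = 0.033643
  w_4·L_4 = 0.24 × 0.114473 = 0.0274735
Denominator: 0.0612231 + 0.0633396 + 0.033643 + 0.0274735 = 0.185679
P(Group 4 | x₁, x₂) = 0.0274735 / 0.185679 ≈ 0.148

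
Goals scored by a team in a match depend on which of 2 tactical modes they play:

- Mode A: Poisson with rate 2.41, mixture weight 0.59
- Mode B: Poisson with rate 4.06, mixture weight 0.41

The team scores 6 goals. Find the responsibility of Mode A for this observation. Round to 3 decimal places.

0.247

P(component k | x) = w_k·f_k(x) / marginal(x), where marginal(x) = Σ_j w_j·f_j(x).
Poisson probabilities:
  L_A = e^(−2.41)·2.41^6/6! = 0.0244411
  L_B = e^(−4.06)·4.06^6/6! = 0.107297
Unnormalised posteriors:
  w_A·L_A = 0.59 × 0.0244411 = 0.0144202
  w_B·L_B = 0.41 × 0.107297 = 0.0439918
Evidence: 0.0144202 + 0.0439918 = 0.058412
So the posterior for Mode A is 0.0144202 / 0.058412 ≈ 0.247.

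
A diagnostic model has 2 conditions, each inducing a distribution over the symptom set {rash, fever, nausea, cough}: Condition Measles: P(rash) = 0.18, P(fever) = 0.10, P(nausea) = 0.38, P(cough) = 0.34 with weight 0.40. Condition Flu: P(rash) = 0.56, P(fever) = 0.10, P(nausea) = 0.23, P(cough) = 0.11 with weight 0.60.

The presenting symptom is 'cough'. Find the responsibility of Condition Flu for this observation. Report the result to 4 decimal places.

Apply Bayes' rule: the posterior for each component is proportional to its prior times its likelihood at x.
Categorical probabilities:
  f_Measles = 0.34
  f_Flu = 0.11
Multiply by the mixture weights:
  π_Measles·f_Measles = 0.40 × 0.34 = 0.136
  π_Flu·f_Flu = 0.60 × 0.11 = 0.066
Sum: 0.136 + 0.066 = 0.202
P(Condition Flu | x) = 0.066 / 0.202 ≈ 0.3267

0.3267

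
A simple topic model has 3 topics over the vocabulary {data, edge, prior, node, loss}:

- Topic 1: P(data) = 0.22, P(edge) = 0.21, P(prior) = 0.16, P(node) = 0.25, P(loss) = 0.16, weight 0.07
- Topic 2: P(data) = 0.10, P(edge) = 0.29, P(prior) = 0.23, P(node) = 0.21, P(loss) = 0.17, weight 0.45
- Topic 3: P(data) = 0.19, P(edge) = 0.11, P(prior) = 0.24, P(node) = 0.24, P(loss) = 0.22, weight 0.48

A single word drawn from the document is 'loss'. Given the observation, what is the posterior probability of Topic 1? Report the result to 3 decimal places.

0.058

Apply Bayes' rule: the posterior for each component is proportional to its prior times its likelihood at x.
Categorical probabilities:
  f_1 = 0.16
  f_2 = 0.17
  f_3 = 0.22
Multiply by the mixture weights:
  w_1·f_1 = 0.07 × 0.16 = 0.0112
  w_2·f_2 = 0.45 × 0.17 = 0.0765
  w_3·f_3 = 0.48 × 0.22 = 0.1056
Normaliser: 0.0112 + 0.0765 + 0.1056 = 0.1933
P(Topic 1 | the observation) = 0.0112 / 0.1933 ≈ 0.058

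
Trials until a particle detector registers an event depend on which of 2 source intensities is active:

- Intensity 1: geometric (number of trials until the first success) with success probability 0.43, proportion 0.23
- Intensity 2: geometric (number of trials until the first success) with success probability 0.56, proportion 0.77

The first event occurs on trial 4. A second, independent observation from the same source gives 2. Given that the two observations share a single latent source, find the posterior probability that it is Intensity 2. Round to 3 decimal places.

Apply Bayes' rule: the posterior for each component is proportional to its prior times its likelihood at x.
Since both observations come from the same component, the likelihood for component k is f_k(x₁)·f_k(x₂).
  L_1 = [0.43·(1−0.43)^3 = 0.43·0.185193 = 0.079633] × [0.2451] = 0.019518
  L_2 = [0.56·(1−0.56)^3 = 0.56·0.085184 = 0.047703] × [0.2464] = 0.011754
Prior × likelihood for each component:
  w_1·L_1 = 0.23 × 0.019518 = 0.00448915
  w_2·L_2 = 0.77 × 0.011754 = 0.0090506
Normaliser: 0.00448915 + 0.0090506 = 0.0135398
P(Intensity 2 | data) = 0.0090506 / 0.0135398 ≈ 0.668

0.668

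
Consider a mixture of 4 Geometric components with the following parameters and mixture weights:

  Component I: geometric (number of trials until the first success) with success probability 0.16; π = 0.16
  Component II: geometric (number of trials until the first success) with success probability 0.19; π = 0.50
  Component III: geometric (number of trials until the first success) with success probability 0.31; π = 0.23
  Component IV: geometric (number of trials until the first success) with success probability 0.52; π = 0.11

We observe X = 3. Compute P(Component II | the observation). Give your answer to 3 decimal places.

The responsibility of component k is w_k f_k(x) divided by Σ_j w_j f_j(x).
Component likelihoods at x = 3:
  p_I = 0.112896
  p_II = 0.124659
  p_III = 0.147591
  p_IV = 0.119808
Weight by the priors:
  w_I·p_I = 0.16 × 0.112896 = 0.0180634
  w_II·p_II = 0.50 × 0.124659 = 0.0623295
  w_III·p_III = 0.23 × 0.147591 = 0.0339459
  w_IV·p_IV = 0.11 × 0.119808 = 0.0131789
Normaliser: 0.0180634 + 0.0623295 + 0.0339459 + 0.0131789 = 0.127518
P(Component II | x) = 0.0623295 / 0.127518 ≈ 0.489

0.489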